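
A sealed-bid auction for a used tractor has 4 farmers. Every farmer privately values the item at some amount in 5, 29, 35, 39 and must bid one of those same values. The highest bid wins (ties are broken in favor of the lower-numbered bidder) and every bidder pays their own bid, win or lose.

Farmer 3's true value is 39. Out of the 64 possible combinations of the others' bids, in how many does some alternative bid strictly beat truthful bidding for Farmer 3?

40

Others bid (5, 5, 5): truth gives 0; bid 29 gives 10 > 0. Violating.
Others bid (5, 5, 29): truth gives 0; bid 29 gives 10 > 0. Violating.
Others bid (5, 5, 35): truth gives 0; bid 35 gives 4 > 0. Violating.
Others bid (5, 29, 5): truth gives 0; bid 35 gives 4 > 0. Violating.
Others bid (5, 5, 39): truth gives 0; no alternative beats it.
Others bid (5, 29, 39): truth gives 0; no alternative beats it.
(Checking all 64 profiles: 40 have a profitable deviation, 24 do not.)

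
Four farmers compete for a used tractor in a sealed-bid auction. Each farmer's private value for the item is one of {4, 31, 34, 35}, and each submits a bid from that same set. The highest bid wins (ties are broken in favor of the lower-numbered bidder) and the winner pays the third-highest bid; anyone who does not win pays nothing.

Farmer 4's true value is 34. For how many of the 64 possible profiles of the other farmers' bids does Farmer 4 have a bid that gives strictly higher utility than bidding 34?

12

Others bid (4, 4, 34): truth gives 0; bid 35 gives 30 > 0. Violating.
Others bid (4, 31, 34): truth gives 0; bid 35 gives 3 > 0. Violating.
Others bid (4, 34, 4): truth gives 0; bid 35 gives 30 > 0. Violating.
Others bid (4, 34, 31): truth gives 0; bid 35 gives 3 > 0. Violating.
Others bid (4, 4, 4): truth gives 30; no alternative beats it.
Others bid (4, 4, 31): truth gives 30; no alternative beats it.
(Checking all 64 profiles: 12 have a profitable deviation, 52 do not.)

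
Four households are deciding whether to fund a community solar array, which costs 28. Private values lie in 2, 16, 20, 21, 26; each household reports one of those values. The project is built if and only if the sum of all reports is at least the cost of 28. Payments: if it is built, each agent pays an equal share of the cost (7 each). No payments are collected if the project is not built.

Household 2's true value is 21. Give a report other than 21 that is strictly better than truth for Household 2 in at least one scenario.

26

Suppose Household 1 reports 2, Household 3 reports 2 and Household 4 reports 2.
Report 21: project not built, utility 0.
Report 26: project built, pays 7, utility 21 - 7 = 14.
So reporting 26 beats truth here (14 > 0).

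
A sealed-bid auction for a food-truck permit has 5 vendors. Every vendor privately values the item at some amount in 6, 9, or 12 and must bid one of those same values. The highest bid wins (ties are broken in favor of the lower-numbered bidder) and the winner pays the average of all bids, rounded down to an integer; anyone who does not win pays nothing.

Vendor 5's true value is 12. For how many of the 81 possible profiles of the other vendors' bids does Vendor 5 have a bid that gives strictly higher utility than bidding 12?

1

Others bid (6, 6, 6, 6): truth gives 5; bid 9 gives 6 > 5. Violating.
Others bid (6, 6, 6, 9): truth gives 5; no alternative beats it.
Others bid (6, 6, 6, 12): truth gives 0; no alternative beats it.
(Checking all 81 profiles: 1 has a profitable deviation, 80 do not.)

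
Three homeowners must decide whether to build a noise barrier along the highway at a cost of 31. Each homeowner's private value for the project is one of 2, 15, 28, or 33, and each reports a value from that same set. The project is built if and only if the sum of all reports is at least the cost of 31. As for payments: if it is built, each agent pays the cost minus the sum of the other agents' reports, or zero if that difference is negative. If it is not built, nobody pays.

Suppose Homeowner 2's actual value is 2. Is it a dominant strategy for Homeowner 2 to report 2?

Check each profile of the others' reports and compare truth against every alternative report.
Others report (2, 15): truth gives 0, best alternative gives -12.
Others report (15, 2): truth gives 0, best alternative gives -12.
Others report (2, 33): truth gives 2, best alternative gives 2.
Others report (15, 28): truth gives 2, best alternative gives 2.
Others report (15, 33): truth gives 2, best alternative gives 2.
Others report (28, 15): truth gives 2, best alternative gives 2.
(Remaining 10 profiles checked similarly; truth is weakly best in each.)
In every case the truthful report is at least as good as any alternative, so it is a dominant strategy.

Yes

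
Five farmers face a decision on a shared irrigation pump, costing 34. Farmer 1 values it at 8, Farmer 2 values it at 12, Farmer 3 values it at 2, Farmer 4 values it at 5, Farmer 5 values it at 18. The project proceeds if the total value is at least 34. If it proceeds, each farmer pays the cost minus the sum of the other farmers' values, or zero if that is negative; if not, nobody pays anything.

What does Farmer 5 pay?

Total value 45 ≥ cost 34, so the project is built.
The other farmers' values sum to 27.
Cost minus that sum is 34 - 27 = 7.

7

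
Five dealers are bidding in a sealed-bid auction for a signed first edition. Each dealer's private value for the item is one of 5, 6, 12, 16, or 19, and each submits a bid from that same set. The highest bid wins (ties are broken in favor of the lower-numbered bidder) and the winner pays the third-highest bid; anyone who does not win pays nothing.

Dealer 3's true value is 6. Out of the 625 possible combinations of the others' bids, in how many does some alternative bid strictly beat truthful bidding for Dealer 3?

Others bid (5, 5, 5, 12): truth gives 0; bid 12 gives 1 > 0. Violating.
Others bid (5, 5, 5, 16): truth gives 0; bid 16 gives 1 > 0. Violating.
Others bid (5, 5, 5, 19): truth gives 0; bid 19 gives 1 > 0. Violating.
Others bid (5, 5, 12, 5): truth gives 0; bid 12 gives 1 > 0. Violating.
Others bid (5, 5, 5, 5): truth gives 1; no alternative beats it.
Others bid (5, 5, 5, 6): truth gives 1; no alternative beats it.
(Checking all 625 profiles: 12 have a profitable deviation, 613 do not.)

12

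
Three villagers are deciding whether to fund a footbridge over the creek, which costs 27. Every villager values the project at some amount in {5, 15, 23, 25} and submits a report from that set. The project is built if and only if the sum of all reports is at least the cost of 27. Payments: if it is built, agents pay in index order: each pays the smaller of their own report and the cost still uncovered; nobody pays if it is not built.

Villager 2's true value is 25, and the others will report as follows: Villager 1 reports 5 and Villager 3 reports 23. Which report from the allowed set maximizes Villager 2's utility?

5

Report 5: project built, pays 5, utility 25 - 5 = 20.
Report 15: project built, pays 15, utility 25 - 15 = 10.
Report 23: project built, pays 22, utility 25 - 22 = 3.
Report 25: project built, pays 22, utility 25 - 22 = 3.
The best choice is 5 with utility 20.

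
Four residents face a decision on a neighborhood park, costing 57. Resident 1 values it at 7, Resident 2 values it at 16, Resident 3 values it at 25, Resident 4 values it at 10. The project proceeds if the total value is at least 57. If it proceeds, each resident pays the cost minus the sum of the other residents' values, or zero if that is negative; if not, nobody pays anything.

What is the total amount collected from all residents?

Total value 58 ≥ cost 57, so it is built.
Resident 1: others sum to 51; max(0, 57 - 51) = 6.
Resident 2: others sum to 42; max(0, 57 - 42) = 15.
Resident 3: others sum to 33; max(0, 57 - 33) = 24.
Resident 4: others sum to 48; max(0, 57 - 48) = 9.
Total collected = 6 + 15 + 24 + 9 = 54.

54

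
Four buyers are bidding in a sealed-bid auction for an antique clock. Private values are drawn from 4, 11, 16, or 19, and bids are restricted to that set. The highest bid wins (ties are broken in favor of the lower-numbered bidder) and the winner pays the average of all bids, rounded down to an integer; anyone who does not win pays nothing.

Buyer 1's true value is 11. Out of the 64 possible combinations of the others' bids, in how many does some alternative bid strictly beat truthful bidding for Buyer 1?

4

Others bid (4, 4, 4): truth gives 6; bid 4 gives 7 > 6. Violating.
Others bid (4, 4, 16): truth gives 0; bid 16 gives 1 > 0. Violating.
Others bid (4, 16, 4): truth gives 0; bid 16 gives 1 > 0. Violating.
Others bid (16, 4, 4): truth gives 0; bid 16 gives 1 > 0. Violating.
Others bid (4, 4, 11): truth gives 4; no alternative beats it.
Others bid (4, 4, 19): truth gives 0; no alternative beats it.
(Checking all 64 profiles: 4 have a profitable deviation, 60 do not.)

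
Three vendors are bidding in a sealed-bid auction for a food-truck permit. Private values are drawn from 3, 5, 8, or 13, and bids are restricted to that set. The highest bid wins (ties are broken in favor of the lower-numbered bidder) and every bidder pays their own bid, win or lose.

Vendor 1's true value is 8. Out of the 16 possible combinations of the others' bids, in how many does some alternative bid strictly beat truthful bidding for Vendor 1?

11

Others bid (3, 3): truth gives 0; bid 3 gives 5 > 0. Violating.
Others bid (3, 5): truth gives 0; bid 5 gives 3 > 0. Violating.
Others bid (3, 13): truth gives -8; bid 3 gives -3 > -8. Violating.
Others bid (5, 3): truth gives 0; bid 5 gives 3 > 0. Violating.
Others bid (3, 8): truth gives 0; no alternative beats it.
Others bid (5, 8): truth gives 0; no alternative beats it.
(Checking all 16 profiles: 11 have a profitable deviation, 5 do not.)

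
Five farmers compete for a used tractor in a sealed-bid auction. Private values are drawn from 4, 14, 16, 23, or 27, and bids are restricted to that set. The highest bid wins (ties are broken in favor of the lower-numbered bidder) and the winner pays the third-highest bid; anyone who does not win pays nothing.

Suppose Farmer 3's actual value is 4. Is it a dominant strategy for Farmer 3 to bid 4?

Check each profile of the others' bids and compare truth against every alternative bid.
Others bid (4, 4, 14, 14): truth gives 0, best alternative gives -10.
Others bid (4, 4, 4, 4): truth gives 0, best alternative gives 0.
Others bid (4, 4, 4, 14): truth gives 0, best alternative gives 0.
Others bid (4, 4, 4, 16): truth gives 0, best alternative gives 0.
Others bid (4, 4, 4, 23): truth gives 0, best alternative gives 0.
Others bid (4, 4, 4, 27): truth gives 0, best alternative gives 0.
(Remaining 619 profiles checked similarly; truth is weakly best in each.)
In every case the truthful bid is at least as good as any alternative, so it is a dominant strategy.

Yes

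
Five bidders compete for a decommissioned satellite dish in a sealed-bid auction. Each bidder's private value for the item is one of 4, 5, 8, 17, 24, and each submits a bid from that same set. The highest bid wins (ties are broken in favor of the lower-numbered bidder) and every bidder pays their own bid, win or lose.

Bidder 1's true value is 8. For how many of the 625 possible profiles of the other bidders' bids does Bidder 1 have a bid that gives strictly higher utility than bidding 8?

560

Others bid (4, 4, 4, 4): truth gives 0; bid 4 gives 4 > 0. Violating.
Others bid (4, 4, 4, 5): truth gives 0; bid 5 gives 3 > 0. Violating.
Others bid (4, 4, 4, 17): truth gives -8; bid 4 gives -4 > -8. Violating.
Others bid (4, 4, 4, 24): truth gives -8; bid 4 gives -4 > -8. Violating.
Others bid (4, 4, 4, 8): truth gives 0; no alternative beats it.
Others bid (4, 4, 5, 8): truth gives 0; no alternative beats it.
(Checking all 625 profiles: 560 have a profitable deviation, 65 do not.)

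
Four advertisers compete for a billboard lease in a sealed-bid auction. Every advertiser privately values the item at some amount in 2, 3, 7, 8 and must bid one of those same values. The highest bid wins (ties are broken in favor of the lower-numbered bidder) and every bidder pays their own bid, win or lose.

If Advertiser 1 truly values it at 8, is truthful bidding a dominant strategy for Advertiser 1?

Consider the case where Advertiser 2 bids 2, Advertiser 3 bids 2 and Advertiser 4 bids 2.
Truthful bid 8: wins, pays 8, utility 8 - 8 = 0.
Bid 2 instead: wins, pays 2, utility 8 - 2 = 6.
Since 6 > 0, bidding 2 is strictly better here, so truthful bidding is not dominant.

No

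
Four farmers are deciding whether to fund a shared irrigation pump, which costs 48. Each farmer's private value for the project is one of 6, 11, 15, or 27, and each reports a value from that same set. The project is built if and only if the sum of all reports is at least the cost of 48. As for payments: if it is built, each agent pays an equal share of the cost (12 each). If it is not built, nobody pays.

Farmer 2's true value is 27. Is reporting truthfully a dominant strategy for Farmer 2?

Check each profile of the others' reports and compare truth against every alternative report.
Others report (6, 6, 11): truth gives 15, best alternative gives 0.
Others report (6, 6, 15): truth gives 15, best alternative gives 0.
Others report (6, 11, 6): truth gives 15, best alternative gives 0.
Others report (6, 11, 11): truth gives 15, best alternative gives 0.
Others report (6, 11, 15): truth gives 15, best alternative gives 0.
Others report (6, 15, 6): truth gives 15, best alternative gives 0.
(Remaining 58 profiles checked similarly; truth is weakly best in each.)
In every case the truthful report is at least as good as any alternative, so it is a dominant strategy.

Yes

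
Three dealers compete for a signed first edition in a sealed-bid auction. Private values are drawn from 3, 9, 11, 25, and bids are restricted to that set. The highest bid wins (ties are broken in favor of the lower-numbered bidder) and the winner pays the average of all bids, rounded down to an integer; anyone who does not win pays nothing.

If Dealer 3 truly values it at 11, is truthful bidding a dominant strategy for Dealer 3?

Check each profile of the others' bids and compare truth against every alternative bid.
Others bid (3, 9): truth gives 4, best alternative gives 0.
Others bid (9, 3): truth gives 4, best alternative gives 0.
Others bid (9, 9): truth gives 2, best alternative gives 0.
Others bid (3, 3): truth gives 6, best alternative gives 6.
Others bid (3, 11): truth gives 0, best alternative gives 0.
Others bid (3, 25): truth gives 0, best alternative gives 0.
(Remaining 10 profiles checked similarly; truth is weakly best in each.)
In every case the truthful bid is at least as good as any alternative, so it is a dominant strategy.

Yes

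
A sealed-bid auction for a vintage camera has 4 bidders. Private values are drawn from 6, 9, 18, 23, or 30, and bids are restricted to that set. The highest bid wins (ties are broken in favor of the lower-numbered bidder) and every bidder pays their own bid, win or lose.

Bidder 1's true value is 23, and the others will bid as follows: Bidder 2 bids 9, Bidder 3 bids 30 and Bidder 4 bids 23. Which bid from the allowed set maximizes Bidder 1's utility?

6

Bid 6: loses but pays 6, utility -6.
Bid 9: loses but pays 9, utility -9.
Bid 18: loses but pays 18, utility -18.
Bid 23: loses but pays 23, utility -23.
Bid 30: wins, pays 30, utility 23 - 30 = -7.
The best choice is 6 with utility -6.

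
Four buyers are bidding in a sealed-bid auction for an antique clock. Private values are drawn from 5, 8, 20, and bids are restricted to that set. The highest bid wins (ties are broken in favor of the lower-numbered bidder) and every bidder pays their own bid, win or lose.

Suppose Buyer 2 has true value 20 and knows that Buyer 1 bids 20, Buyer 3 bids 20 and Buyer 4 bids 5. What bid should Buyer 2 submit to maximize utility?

Bid 5: loses but pays 5, utility -5.
Bid 8: loses but pays 8, utility -8.
Bid 20: loses but pays 20, utility -20.
The best choice is 5 with utility -5.

5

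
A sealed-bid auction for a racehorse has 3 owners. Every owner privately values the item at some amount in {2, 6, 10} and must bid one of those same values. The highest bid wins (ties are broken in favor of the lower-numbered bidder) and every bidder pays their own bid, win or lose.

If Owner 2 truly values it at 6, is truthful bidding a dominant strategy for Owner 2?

No

Consider the case where Owner 1 bids 2 and Owner 3 bids 10.
Truthful bid 6: loses but pays 6, utility -6.
Bid 2 instead: loses but pays 2, utility -2.
Since -2 > -6, bidding 2 is strictly better here, so truthful bidding is not dominant.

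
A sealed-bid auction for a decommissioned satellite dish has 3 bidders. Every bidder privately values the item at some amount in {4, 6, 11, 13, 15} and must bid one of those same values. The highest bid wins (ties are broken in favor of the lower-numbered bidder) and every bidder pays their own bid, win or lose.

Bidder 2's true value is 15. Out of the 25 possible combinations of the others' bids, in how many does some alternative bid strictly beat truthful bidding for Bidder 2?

17

Others bid (4, 4): truth gives 0; bid 6 gives 9 > 0. Violating.
Others bid (4, 6): truth gives 0; bid 6 gives 9 > 0. Violating.
Others bid (4, 11): truth gives 0; bid 11 gives 4 > 0. Violating.
Others bid (4, 13): truth gives 0; bid 13 gives 2 > 0. Violating.
Others bid (4, 15): truth gives 0; no alternative beats it.
Others bid (6, 15): truth gives 0; no alternative beats it.
(Checking all 25 profiles: 17 have a profitable deviation, 8 do not.)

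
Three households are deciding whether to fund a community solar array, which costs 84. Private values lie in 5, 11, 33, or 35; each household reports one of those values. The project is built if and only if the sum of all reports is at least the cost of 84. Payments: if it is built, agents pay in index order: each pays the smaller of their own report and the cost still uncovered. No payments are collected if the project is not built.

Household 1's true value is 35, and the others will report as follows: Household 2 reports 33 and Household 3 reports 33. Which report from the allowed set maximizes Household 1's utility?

Report 5: project not built, utility 0.
Report 11: project not built, utility 0.
Report 33: project built, pays 33, utility 35 - 33 = 2.
Report 35: project built, pays 35, utility 35 - 35 = 0.
The best choice is 33 with utility 2.

33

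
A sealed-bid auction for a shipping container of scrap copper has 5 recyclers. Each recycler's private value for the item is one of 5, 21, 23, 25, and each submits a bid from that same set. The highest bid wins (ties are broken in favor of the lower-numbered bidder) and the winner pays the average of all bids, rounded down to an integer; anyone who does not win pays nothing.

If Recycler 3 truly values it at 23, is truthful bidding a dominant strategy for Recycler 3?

No

Consider the case where Recycler 1 bids 5, Recycler 2 bids 5, Recycler 4 bids 5 and Recycler 5 bids 25.
Truthful bid 23: loses, pays 0, utility 0.
Bid 25 instead: wins, pays 13, utility 23 - 13 = 10.
Since 10 > 0, bidding 25 is strictly better here, so truthful bidding is not dominant.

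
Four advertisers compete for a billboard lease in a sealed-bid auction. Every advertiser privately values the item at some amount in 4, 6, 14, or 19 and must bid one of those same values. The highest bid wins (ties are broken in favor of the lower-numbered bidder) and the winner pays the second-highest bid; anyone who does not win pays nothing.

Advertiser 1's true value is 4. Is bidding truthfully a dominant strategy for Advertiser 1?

Yes

Check each profile of the others' bids and compare truth against every alternative bid.
Others bid (4, 4, 6): truth gives 0, best alternative gives -2.
Others bid (4, 6, 4): truth gives 0, best alternative gives -2.
Others bid (4, 6, 6): truth gives 0, best alternative gives -2.
Others bid (6, 4, 4): truth gives 0, best alternative gives -2.
Others bid (6, 4, 6): truth gives 0, best alternative gives -2.
Others bid (6, 6, 4): truth gives 0, best alternative gives -2.
(Remaining 58 profiles checked similarly; truth is weakly best in each.)
In every case the truthful bid is at least as good as any alternative, so it is a dominant strategy.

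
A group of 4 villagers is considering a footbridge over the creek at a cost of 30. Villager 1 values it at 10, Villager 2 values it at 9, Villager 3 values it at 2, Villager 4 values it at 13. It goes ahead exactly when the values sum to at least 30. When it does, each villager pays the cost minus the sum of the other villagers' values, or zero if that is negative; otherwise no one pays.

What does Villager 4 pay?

9

Total value 34 ≥ cost 30, so the project is built.
The other villagers' values sum to 21.
Cost minus that sum is 30 - 21 = 9.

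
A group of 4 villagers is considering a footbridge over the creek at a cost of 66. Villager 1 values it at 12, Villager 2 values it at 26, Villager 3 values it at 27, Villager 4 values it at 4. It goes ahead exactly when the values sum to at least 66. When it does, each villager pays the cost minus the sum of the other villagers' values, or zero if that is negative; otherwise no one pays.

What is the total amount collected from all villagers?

Total value 69 ≥ cost 66, so it is built.
Villager 1: others sum to 57; max(0, 66 - 57) = 9.
Villager 2: others sum to 43; max(0, 66 - 43) = 23.
Villager 3: others sum to 42; max(0, 66 - 42) = 24.
Villager 4: others sum to 65; max(0, 66 - 65) = 1.
Total collected = 9 + 23 + 24 + 1 = 57.

57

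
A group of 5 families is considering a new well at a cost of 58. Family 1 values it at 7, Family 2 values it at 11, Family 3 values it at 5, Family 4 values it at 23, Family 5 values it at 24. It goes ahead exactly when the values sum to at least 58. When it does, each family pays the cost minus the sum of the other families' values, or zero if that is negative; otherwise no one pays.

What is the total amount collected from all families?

Total value 70 ≥ cost 58, so it is built.
Family 1: others sum to 63; max(0, 58 - 63) = 0.
Family 2: others sum to 59; max(0, 58 - 59) = 0.
Family 3: others sum to 65; max(0, 58 - 65) = 0.
Family 4: others sum to 47; max(0, 58 - 47) = 11.
Family 5: others sum to 46; max(0, 58 - 46) = 12.
Total collected = 0 + 0 + 0 + 11 + 12 = 23.

23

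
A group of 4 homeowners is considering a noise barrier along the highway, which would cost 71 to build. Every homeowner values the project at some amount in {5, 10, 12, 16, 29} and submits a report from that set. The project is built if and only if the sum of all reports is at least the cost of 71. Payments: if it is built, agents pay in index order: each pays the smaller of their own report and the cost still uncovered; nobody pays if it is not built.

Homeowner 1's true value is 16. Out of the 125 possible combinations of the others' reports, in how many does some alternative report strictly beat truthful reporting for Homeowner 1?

Others report (5, 29, 29): truth gives 0; report 10 gives 6 > 0. Violating.
Others report (10, 29, 29): truth gives 0; report 5 gives 11 > 0. Violating.
Others report (12, 29, 29): truth gives 0; report 5 gives 11 > 0. Violating.
Others report (16, 16, 29): truth gives 0; report 10 gives 6 > 0. Violating.
Others report (5, 5, 5): truth gives 0; no alternative beats it.
Others report (5, 5, 10): truth gives 0; no alternative beats it.
(Checking all 125 profiles: 16 have a profitable deviation, 109 do not.)

16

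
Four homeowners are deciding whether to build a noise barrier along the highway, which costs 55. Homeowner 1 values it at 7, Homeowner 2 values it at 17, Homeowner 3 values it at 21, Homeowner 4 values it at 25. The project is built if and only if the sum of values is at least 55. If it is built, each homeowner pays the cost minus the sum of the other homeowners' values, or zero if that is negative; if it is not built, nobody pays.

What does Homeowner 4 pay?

10

Total value 70 ≥ cost 55, so the project is built.
The other homeowners' values sum to 45.
Cost minus that sum is 55 - 45 = 10.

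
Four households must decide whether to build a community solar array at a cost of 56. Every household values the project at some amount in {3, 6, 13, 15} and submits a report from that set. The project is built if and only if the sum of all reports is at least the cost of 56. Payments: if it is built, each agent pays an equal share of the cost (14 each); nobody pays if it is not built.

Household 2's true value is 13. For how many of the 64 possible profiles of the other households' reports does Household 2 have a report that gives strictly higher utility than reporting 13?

4

Others report (13, 15, 15): truth gives -1; report 3 gives 0 > -1. Violating.
Others report (15, 13, 15): truth gives -1; report 3 gives 0 > -1. Violating.
Others report (15, 15, 13): truth gives -1; report 3 gives 0 > -1. Violating.
Others report (15, 15, 15): truth gives -1; report 3 gives 0 > -1. Violating.
Others report (3, 3, 3): truth gives 0; no alternative beats it.
Others report (3, 3, 6): truth gives 0; no alternative beats it.
(Checking all 64 profiles: 4 have a profitable deviation, 60 do not.)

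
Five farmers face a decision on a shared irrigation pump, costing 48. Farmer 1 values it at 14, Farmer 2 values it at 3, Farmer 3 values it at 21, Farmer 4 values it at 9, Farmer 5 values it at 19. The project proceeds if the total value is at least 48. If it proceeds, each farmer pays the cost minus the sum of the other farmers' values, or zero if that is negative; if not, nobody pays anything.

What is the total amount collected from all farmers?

4

Total value 66 ≥ cost 48, so it is built.
Farmer 1: others sum to 52; max(0, 48 - 52) = 0.
Farmer 2: others sum to 63; max(0, 48 - 63) = 0.
Farmer 3: others sum to 45; max(0, 48 - 45) = 3.
Farmer 4: others sum to 57; max(0, 48 - 57) = 0.
Farmer 5: others sum to 47; max(0, 48 - 47) = 1.
Total collected = 0 + 0 + 3 + 0 + 1 = 4.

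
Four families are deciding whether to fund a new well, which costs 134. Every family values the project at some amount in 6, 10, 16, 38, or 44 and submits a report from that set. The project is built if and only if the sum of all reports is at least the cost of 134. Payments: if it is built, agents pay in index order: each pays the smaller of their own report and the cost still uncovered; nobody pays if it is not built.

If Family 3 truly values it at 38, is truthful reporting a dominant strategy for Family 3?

No

Consider the case where Family 1 reports 38, Family 2 reports 38 and Family 4 reports 44.
Truthful report 38: project built, pays 38, utility 38 - 38 = 0.
Report 16 instead: project built, pays 16, utility 38 - 16 = 22.
Since 22 > 0, reporting 16 is strictly better here, so truthful reporting is not dominant.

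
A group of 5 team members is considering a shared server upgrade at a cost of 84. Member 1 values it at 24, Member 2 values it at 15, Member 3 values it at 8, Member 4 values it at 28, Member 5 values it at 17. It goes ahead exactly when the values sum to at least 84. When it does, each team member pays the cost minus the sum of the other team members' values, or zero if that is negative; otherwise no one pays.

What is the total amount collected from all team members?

Total value 92 ≥ cost 84, so it is built.
Member 1: others sum to 68; max(0, 84 - 68) = 16.
Member 2: others sum to 77; max(0, 84 - 77) = 7.
Member 3: others sum to 84; max(0, 84 - 84) = 0.
Member 4: others sum to 64; max(0, 84 - 64) = 20.
Member 5: others sum to 75; max(0, 84 - 75) = 9.
Total collected = 16 + 7 + 0 + 20 + 9 = 52.

52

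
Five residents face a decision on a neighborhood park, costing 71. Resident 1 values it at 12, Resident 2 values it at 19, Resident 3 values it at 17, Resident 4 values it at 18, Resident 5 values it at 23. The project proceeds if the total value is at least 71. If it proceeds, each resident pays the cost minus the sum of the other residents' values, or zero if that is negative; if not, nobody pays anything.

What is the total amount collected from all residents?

6

Total value 89 ≥ cost 71, so it is built.
Resident 1: others sum to 77; max(0, 71 - 77) = 0.
Resident 2: others sum to 70; max(0, 71 - 70) = 1.
Resident 3: others sum to 72; max(0, 71 - 72) = 0.
Resident 4: others sum to 71; max(0, 71 - 71) = 0.
Resident 5: others sum to 66; max(0, 71 - 66) = 5.
Total collected = 0 + 1 + 0 + 0 + 5 = 6.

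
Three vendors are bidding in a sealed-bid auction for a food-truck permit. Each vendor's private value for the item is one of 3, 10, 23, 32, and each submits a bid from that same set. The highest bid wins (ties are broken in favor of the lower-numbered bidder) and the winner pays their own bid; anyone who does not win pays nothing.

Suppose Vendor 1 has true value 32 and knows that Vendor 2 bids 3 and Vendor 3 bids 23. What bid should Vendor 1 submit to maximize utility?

23

Bid 3: loses, pays 0, utility 0.
Bid 10: loses, pays 0, utility 0.
Bid 23: wins, pays 23, utility 32 - 23 = 9.
Bid 32: wins, pays 32, utility 32 - 32 = 0.
The best choice is 23 with utility 9.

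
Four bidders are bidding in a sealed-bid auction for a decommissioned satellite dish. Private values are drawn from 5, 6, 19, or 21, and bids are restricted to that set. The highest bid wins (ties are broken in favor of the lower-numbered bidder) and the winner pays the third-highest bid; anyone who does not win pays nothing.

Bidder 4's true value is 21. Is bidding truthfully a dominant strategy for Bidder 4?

Check each profile of the others' bids and compare truth against every alternative bid.
Others bid (5, 5, 19): truth gives 16, best alternative gives 0.
Others bid (5, 19, 5): truth gives 16, best alternative gives 0.
Others bid (19, 5, 5): truth gives 16, best alternative gives 0.
Others bid (5, 6, 19): truth gives 15, best alternative gives 0.
Others bid (5, 19, 6): truth gives 15, best alternative gives 0.
Others bid (6, 5, 19): truth gives 15, best alternative gives 0.
(Remaining 58 profiles checked similarly; truth is weakly best in each.)
In every case the truthful bid is at least as good as any alternative, so it is a dominant strategy.

Yes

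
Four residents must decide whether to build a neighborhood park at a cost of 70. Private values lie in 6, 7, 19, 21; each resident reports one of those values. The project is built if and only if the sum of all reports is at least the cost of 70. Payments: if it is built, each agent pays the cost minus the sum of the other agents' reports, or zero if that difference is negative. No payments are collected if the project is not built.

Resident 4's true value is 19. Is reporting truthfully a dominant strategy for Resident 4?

Check each profile of the others' reports and compare truth against every alternative report.
Others report (21, 21, 21): truth gives 12, best alternative gives 12.
Others report (19, 21, 21): truth gives 10, best alternative gives 10.
Others report (21, 19, 21): truth gives 10, best alternative gives 10.
Others report (21, 21, 19): truth gives 10, best alternative gives 10.
Others report (19, 19, 21): truth gives 8, best alternative gives 8.
Others report (19, 21, 19): truth gives 8, best alternative gives 8.
(Remaining 58 profiles checked similarly; truth is weakly best in each.)
In every case the truthful report is at least as good as any alternative, so it is a dominant strategy.

Yes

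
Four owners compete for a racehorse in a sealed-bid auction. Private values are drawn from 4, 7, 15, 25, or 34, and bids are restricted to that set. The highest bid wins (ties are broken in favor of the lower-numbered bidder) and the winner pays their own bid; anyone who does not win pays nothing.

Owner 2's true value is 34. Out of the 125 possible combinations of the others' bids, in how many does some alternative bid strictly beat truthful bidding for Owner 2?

Others bid (4, 4, 4): truth gives 0; bid 7 gives 27 > 0. Violating.
Others bid (4, 4, 7): truth gives 0; bid 7 gives 27 > 0. Violating.
Others bid (4, 4, 15): truth gives 0; bid 15 gives 19 > 0. Violating.
Others bid (4, 4, 25): truth gives 0; bid 25 gives 9 > 0. Violating.
Others bid (4, 4, 34): truth gives 0; no alternative beats it.
Others bid (4, 7, 34): truth gives 0; no alternative beats it.
(Checking all 125 profiles: 48 have a profitable deviation, 77 do not.)

48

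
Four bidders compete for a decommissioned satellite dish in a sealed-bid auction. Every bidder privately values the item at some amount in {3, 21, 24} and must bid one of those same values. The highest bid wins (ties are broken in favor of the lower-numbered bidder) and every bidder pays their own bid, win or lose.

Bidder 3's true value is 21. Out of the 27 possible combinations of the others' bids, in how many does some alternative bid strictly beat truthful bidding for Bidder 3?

25

Others bid (3, 3, 24): truth gives -21; bid 3 gives -3 > -21. Violating.
Others bid (3, 21, 3): truth gives -21; bid 3 gives -3 > -21. Violating.
Others bid (3, 21, 21): truth gives -21; bid 3 gives -3 > -21. Violating.
Others bid (3, 21, 24): truth gives -21; bid 3 gives -3 > -21. Violating.
Others bid (3, 3, 3): truth gives 0; no alternative beats it.
Others bid (3, 3, 21): truth gives 0; no alternative beats it.
(Checking all 27 profiles: 25 have a profitable deviation, 2 do not.)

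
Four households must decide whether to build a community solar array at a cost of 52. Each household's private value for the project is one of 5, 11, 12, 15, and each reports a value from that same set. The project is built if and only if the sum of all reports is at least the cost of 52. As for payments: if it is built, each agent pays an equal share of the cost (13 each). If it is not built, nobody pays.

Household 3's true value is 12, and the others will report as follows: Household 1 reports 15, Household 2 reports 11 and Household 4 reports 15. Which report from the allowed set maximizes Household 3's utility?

Report 5: project not built, utility 0.
Report 11: project built, pays 13, utility 12 - 13 = -1.
Report 12: project built, pays 13, utility 12 - 13 = -1.
Report 15: project built, pays 13, utility 12 - 13 = -1.
The best choice is 5 with utility 0.

5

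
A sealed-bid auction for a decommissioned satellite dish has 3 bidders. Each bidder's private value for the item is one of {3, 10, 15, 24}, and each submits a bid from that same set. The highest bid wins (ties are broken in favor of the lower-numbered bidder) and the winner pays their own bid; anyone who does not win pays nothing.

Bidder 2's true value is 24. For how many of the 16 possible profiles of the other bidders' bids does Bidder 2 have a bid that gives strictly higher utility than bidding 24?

6

Others bid (3, 3): truth gives 0; bid 10 gives 14 > 0. Violating.
Others bid (3, 10): truth gives 0; bid 10 gives 14 > 0. Violating.
Others bid (3, 15): truth gives 0; bid 15 gives 9 > 0. Violating.
Others bid (10, 3): truth gives 0; bid 15 gives 9 > 0. Violating.
Others bid (3, 24): truth gives 0; no alternative beats it.
Others bid (10, 24): truth gives 0; no alternative beats it.
(Checking all 16 profiles: 6 have a profitable deviation, 10 do not.)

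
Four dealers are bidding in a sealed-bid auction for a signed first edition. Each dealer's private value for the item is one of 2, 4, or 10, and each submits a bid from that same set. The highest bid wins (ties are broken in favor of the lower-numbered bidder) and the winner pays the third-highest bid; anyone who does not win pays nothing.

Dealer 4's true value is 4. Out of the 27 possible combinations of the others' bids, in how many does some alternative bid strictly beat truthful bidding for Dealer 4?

Others bid (2, 2, 4): truth gives 0; bid 10 gives 2 > 0. Violating.
Others bid (2, 4, 2): truth gives 0; bid 10 gives 2 > 0. Violating.
Others bid (4, 2, 2): truth gives 0; bid 10 gives 2 > 0. Violating.
Others bid (2, 2, 2): truth gives 2; no alternative beats it.
Others bid (2, 2, 10): truth gives 0; no alternative beats it.
(Checking all 27 profiles: 3 have a profitable deviation, 24 do not.)

3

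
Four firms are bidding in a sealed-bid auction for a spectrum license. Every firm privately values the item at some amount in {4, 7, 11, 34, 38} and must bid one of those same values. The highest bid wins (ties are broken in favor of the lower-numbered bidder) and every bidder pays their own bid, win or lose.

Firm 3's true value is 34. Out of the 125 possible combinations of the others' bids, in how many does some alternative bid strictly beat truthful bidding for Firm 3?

Others bid (4, 4, 4): truth gives 0; bid 7 gives 27 > 0. Violating.
Others bid (4, 4, 7): truth gives 0; bid 7 gives 27 > 0. Violating.
Others bid (4, 4, 11): truth gives 0; bid 11 gives 23 > 0. Violating.
Others bid (4, 4, 38): truth gives -34; bid 4 gives -4 > -34. Violating.
Others bid (4, 4, 34): truth gives 0; no alternative beats it.
Others bid (4, 7, 34): truth gives 0; no alternative beats it.
(Checking all 125 profiles: 101 have a profitable deviation, 24 do not.)

101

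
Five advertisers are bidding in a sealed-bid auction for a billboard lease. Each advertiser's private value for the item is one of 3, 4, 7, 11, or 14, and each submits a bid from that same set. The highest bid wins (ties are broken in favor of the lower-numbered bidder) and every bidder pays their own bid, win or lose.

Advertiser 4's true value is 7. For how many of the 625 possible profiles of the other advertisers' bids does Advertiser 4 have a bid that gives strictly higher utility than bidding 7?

Others bid (3, 3, 3, 3): truth gives 0; bid 4 gives 3 > 0. Violating.
Others bid (3, 3, 3, 4): truth gives 0; bid 4 gives 3 > 0. Violating.
Others bid (3, 3, 3, 11): truth gives -7; bid 3 gives -3 > -7. Violating.
Others bid (3, 3, 3, 14): truth gives -7; bid 3 gives -3 > -7. Violating.
Others bid (3, 3, 3, 7): truth gives 0; no alternative beats it.
Others bid (3, 3, 4, 3): truth gives 0; no alternative beats it.
(Checking all 625 profiles: 603 have a profitable deviation, 22 do not.)

603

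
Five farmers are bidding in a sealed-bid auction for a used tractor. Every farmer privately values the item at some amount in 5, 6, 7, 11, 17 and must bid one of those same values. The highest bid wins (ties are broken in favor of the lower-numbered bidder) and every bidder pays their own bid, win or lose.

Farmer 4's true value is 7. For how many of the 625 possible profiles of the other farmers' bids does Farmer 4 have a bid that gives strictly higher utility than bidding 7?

603

Others bid (5, 5, 5, 5): truth gives 0; bid 6 gives 1 > 0. Violating.
Others bid (5, 5, 5, 6): truth gives 0; bid 6 gives 1 > 0. Violating.
Others bid (5, 5, 5, 11): truth gives -7; bid 11 gives -4 > -7. Violating.
Others bid (5, 5, 5, 17): truth gives -7; bid 5 gives -5 > -7. Violating.
Others bid (5, 5, 5, 7): truth gives 0; no alternative beats it.
Others bid (5, 5, 6, 5): truth gives 0; no alternative beats it.
(Checking all 625 profiles: 603 have a profitable deviation, 22 do not.)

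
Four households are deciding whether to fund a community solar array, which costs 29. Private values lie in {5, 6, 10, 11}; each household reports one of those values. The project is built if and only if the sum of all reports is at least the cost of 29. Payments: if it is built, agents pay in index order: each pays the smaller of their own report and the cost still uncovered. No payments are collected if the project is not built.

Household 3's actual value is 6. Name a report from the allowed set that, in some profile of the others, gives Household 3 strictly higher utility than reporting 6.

5

Suppose Household 1 reports 5, Household 2 reports 10 and Household 4 reports 10.
Report 6: project built, pays 6, utility 6 - 6 = 0.
Report 5: project built, pays 5, utility 6 - 5 = 1.
So reporting 5 beats truth here (1 > 0).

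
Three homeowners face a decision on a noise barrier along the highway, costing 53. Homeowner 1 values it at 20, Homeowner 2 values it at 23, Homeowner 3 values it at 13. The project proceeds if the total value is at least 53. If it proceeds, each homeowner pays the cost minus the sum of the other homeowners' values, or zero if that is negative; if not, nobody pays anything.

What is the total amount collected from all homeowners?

Total value 56 ≥ cost 53, so it is built.
Homeowner 1: others sum to 36; max(0, 53 - 36) = 17.
Homeowner 2: others sum to 33; max(0, 53 - 33) = 20.
Homeowner 3: others sum to 43; max(0, 53 - 43) = 10.
Total collected = 17 + 20 + 10 = 47.

47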